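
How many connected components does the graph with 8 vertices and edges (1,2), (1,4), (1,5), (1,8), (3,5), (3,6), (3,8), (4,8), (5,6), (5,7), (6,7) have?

Step 1: Build adjacency list from edges:
  1: 2, 4, 5, 8
  2: 1
  3: 5, 6, 8
  4: 1, 8
  5: 1, 3, 6, 7
  6: 3, 5, 7
  7: 5, 6
  8: 1, 3, 4

Step 2: Run BFS/DFS from vertex 1:
  Visited: {1, 2, 4, 5, 8, 3, 6, 7}
  Reached 8 of 8 vertices

Step 3: All 8 vertices reached from vertex 1, so the graph is connected.
Number of connected components: 1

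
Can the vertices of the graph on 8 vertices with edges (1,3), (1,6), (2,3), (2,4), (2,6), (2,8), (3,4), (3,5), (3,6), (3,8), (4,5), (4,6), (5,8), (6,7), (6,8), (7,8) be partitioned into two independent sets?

Step 1: Attempt 2-coloring using BFS:
  Start at vertex 1, assign color 0
  Color vertex 3 with color 1 (neighbor of 1)
  Color vertex 6 with color 1 (neighbor of 1)
  Color vertex 2 with color 0 (neighbor of 3)
  Color vertex 4 with color 0 (neighbor of 3)
  Color vertex 5 with color 0 (neighbor of 3)

Step 2: Conflict found! Vertices 3 and 6 are adjacent but have the same color.
This means the graph contains an odd cycle.

The graph is NOT bipartite.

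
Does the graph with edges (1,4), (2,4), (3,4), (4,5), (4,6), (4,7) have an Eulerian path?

Step 1: Find the degree of each vertex:
  deg(1) = 1
  deg(2) = 1
  deg(3) = 1
  deg(4) = 6
  deg(5) = 1
  deg(6) = 1
  deg(7) = 1

Step 2: Count vertices with odd degree:
  Odd-degree vertices: 1, 2, 3, 5, 6, 7 (6 total)

Step 3: Apply Euler's theorem:
  - Eulerian circuit exists iff graph is connected and all vertices have even degree
  - Eulerian path exists iff graph is connected and has 0 or 2 odd-degree vertices

Graph has 6 odd-degree vertices (need 0 or 2).
Neither Eulerian path nor Eulerian circuit exists.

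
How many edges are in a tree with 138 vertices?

A tree on n vertices always has exactly n - 1 edges.
For n = 138: edges = 138 - 1 = 137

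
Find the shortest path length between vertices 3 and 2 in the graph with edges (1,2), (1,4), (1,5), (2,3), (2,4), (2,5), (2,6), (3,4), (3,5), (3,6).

Step 1: Build adjacency list:
  1: 2, 4, 5
  2: 1, 3, 4, 5, 6
  3: 2, 4, 5, 6
  4: 1, 2, 3
  5: 1, 2, 3
  6: 2, 3

Step 2: BFS from vertex 3 to find shortest path to 2:
  vertex 2 reached at distance 1

Step 3: Shortest path: 3 -> 2
Path length: 1 edge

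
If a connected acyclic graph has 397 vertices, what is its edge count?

A tree on n vertices always has exactly n - 1 edges.
For n = 397: edges = 397 - 1 = 396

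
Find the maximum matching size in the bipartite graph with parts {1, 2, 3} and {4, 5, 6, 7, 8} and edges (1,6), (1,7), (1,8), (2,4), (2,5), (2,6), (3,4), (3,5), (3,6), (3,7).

Step 1: List the neighbors of each left vertex:
  1: 6, 7, 8
  2: 4, 5, 6
  3: 4, 5, 6, 7

Step 2: Greedily match left vertices, then look for augmenting paths:
  Match 1 -- 6
  Match 2 -- 4
  Match 3 -- 5
  No augmenting path remains.

Step 3: Verify this is maximum:
  Matching size 3 = min(|L|, |R|) = min(3, 5), which is an upper bound, so this matching is maximum.

Maximum matching: {(1,6), (2,4), (3,5)}
Size: 3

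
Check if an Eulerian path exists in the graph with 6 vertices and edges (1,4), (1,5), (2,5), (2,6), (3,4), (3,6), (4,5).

Step 1: Find the degree of each vertex:
  deg(1) = 2
  deg(2) = 2
  deg(3) = 2
  deg(4) = 3
  deg(5) = 3
  deg(6) = 2

Step 2: Count vertices with odd degree:
  Odd-degree vertices: 4, 5 (2 total)

Step 3: Apply Euler's theorem:
  - Eulerian circuit exists iff graph is connected and all vertices have even degree
  - Eulerian path exists iff graph is connected and has 0 or 2 odd-degree vertices

Graph is connected with exactly 2 odd-degree vertices (4, 5).
Eulerian path exists (starting and ending at the odd-degree vertices), but no Eulerian circuit.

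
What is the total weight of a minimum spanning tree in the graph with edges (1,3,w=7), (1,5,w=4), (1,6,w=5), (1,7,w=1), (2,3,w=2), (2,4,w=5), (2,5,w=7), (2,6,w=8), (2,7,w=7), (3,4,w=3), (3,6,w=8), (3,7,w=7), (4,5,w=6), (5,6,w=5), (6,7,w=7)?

Apply Kruskal's algorithm (sort edges by weight, add if no cycle):

Sorted edges by weight:
  (1,7) w=1
  (2,3) w=2
  (3,4) w=3
  (1,5) w=4
  (1,6) w=5
  (2,4) w=5
  (5,6) w=5
  (4,5) w=6
  (1,3) w=7
  (2,5) w=7
  (2,7) w=7
  (3,7) w=7
  (6,7) w=7
  (2,6) w=8
  (3,6) w=8

Add edge (1,7) w=1 -- no cycle. Running total: 1
Add edge (2,3) w=2 -- no cycle. Running total: 3
Add edge (3,4) w=3 -- no cycle. Running total: 6
Add edge (1,5) w=4 -- no cycle. Running total: 10
Add edge (1,6) w=5 -- no cycle. Running total: 15
Skip edge (2,4) w=5 -- would create cycle
Skip edge (5,6) w=5 -- would create cycle
Add edge (4,5) w=6 -- no cycle. Running total: 21

MST edges: (1,7,w=1), (2,3,w=2), (3,4,w=3), (1,5,w=4), (1,6,w=5), (4,5,w=6)
Total MST weight: 1 + 2 + 3 + 4 + 5 + 6 = 21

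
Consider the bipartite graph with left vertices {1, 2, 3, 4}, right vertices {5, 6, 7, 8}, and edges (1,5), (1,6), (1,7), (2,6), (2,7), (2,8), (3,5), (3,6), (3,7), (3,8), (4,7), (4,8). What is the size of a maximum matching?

Step 1: List the neighbors of each left vertex:
  1: 5, 6, 7
  2: 6, 7, 8
  3: 5, 6, 7, 8
  4: 7, 8

Step 2: Greedily match left vertices, then look for augmenting paths:
  Match 1 -- 5
  Match 2 -- 6
  Match 3 -- 7
  Match 4 -- 8
  No augmenting path remains.

Step 3: Verify this is maximum:
  Matching size 4 = min(|L|, |R|) = min(4, 4), which is an upper bound, so this matching is maximum.

Maximum matching: {(1,5), (2,6), (3,7), (4,8)}
Size: 4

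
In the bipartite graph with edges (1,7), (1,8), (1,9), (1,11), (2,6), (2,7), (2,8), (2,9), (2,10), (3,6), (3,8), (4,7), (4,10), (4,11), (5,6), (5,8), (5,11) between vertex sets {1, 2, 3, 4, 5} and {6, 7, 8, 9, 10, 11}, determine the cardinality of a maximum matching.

Step 1: List the neighbors of each left vertex:
  1: 7, 8, 9, 11
  2: 6, 7, 8, 9, 10
  3: 6, 8
  4: 7, 10, 11
  5: 6, 8, 11

Step 2: Greedily match left vertices, then look for augmenting paths:
  Match 1 -- 7
  Match 2 -- 6
  Match 3 -- 8
  Match 4 -- 10
  Match 5 -- 11
  No augmenting path remains.

Step 3: Verify this is maximum:
  Matching size 5 = min(|L|, |R|) = min(5, 6), which is an upper bound, so this matching is maximum.

Maximum matching: {(1,7), (2,6), (3,8), (4,10), (5,11)}
Size: 5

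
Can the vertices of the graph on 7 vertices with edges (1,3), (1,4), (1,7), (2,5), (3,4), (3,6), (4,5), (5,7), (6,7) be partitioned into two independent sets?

Step 1: Attempt 2-coloring using BFS:
  Start at vertex 1, assign color 0
  Color vertex 3 with color 1 (neighbor of 1)
  Color vertex 4 with color 1 (neighbor of 1)
  Color vertex 7 with color 1 (neighbor of 1)

Step 2: Conflict found! Vertices 3 and 4 are adjacent but have the same color.
This means the graph contains an odd cycle.

The graph is NOT bipartite.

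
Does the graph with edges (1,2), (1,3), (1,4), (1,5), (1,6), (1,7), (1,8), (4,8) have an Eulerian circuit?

Step 1: Find the degree of each vertex:
  deg(1) = 7
  deg(2) = 1
  deg(3) = 1
  deg(4) = 2
  deg(5) = 1
  deg(6) = 1
  deg(7) = 1
  deg(8) = 2

Step 2: Count vertices with odd degree:
  Odd-degree vertices: 1, 2, 3, 5, 6, 7 (6 total)

Step 3: Apply Euler's theorem:
  - Eulerian circuit exists iff graph is connected and all vertices have even degree
  - Eulerian path exists iff graph is connected and has 0 or 2 odd-degree vertices

Graph has 6 odd-degree vertices (need 0 or 2).
Neither Eulerian path nor Eulerian circuit exists.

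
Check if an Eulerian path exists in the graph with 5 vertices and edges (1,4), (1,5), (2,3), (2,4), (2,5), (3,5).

Step 1: Find the degree of each vertex:
  deg(1) = 2
  deg(2) = 3
  deg(3) = 2
  deg(4) = 2
  deg(5) = 3

Step 2: Count vertices with odd degree:
  Odd-degree vertices: 2, 5 (2 total)

Step 3: Apply Euler's theorem:
  - Eulerian circuit exists iff graph is connected and all vertices have even degree
  - Eulerian path exists iff graph is connected and has 0 or 2 odd-degree vertices

Graph is connected with exactly 2 odd-degree vertices (2, 5).
Eulerian path exists (starting and ending at the odd-degree vertices), but no Eulerian circuit.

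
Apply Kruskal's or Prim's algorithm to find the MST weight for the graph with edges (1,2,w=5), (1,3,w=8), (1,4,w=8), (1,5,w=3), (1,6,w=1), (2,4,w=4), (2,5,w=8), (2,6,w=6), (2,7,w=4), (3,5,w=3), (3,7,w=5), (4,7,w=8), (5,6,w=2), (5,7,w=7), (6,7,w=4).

Apply Kruskal's algorithm (sort edges by weight, add if no cycle):

Sorted edges by weight:
  (1,6) w=1
  (5,6) w=2
  (1,5) w=3
  (3,5) w=3
  (2,4) w=4
  (2,7) w=4
  (6,7) w=4
  (1,2) w=5
  (3,7) w=5
  (2,6) w=6
  (5,7) w=7
  (1,4) w=8
  (1,3) w=8
  (2,5) w=8
  (4,7) w=8

Add edge (1,6) w=1 -- no cycle. Running total: 1
Add edge (5,6) w=2 -- no cycle. Running total: 3
Skip edge (1,5) w=3 -- would create cycle
Add edge (3,5) w=3 -- no cycle. Running total: 6
Add edge (2,4) w=4 -- no cycle. Running total: 10
Add edge (2,7) w=4 -- no cycle. Running total: 14
Add edge (6,7) w=4 -- no cycle. Running total: 18

MST edges: (1,6,w=1), (5,6,w=2), (3,5,w=3), (2,4,w=4), (2,7,w=4), (6,7,w=4)
Total MST weight: 1 + 2 + 3 + 4 + 4 + 4 = 18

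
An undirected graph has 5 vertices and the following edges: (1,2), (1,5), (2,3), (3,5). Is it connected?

Step 1: Build adjacency list from edges:
  1: 2, 5
  2: 1, 3
  3: 2, 5
  4: (none)
  5: 1, 3

Step 2: Run BFS/DFS from vertex 1:
  Visited: {1, 2, 5, 3}
  Reached 4 of 5 vertices

Step 3: Only 4 of 5 vertices reached. Graph is disconnected.
Connected components: {1, 2, 3, 5}, {4}
Answer: No, the graph is not connected (2 components).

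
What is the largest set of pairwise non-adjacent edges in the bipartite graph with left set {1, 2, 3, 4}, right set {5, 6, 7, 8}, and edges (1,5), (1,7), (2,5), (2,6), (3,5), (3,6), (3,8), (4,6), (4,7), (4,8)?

Step 1: List the neighbors of each left vertex:
  1: 5, 7
  2: 5, 6
  3: 5, 6, 8
  4: 6, 7, 8

Step 2: Greedily match left vertices, then look for augmenting paths:
  Match 1 -- 5
  Match 2 -- 6
  Match 3 -- 8
  Match 4 -- 7
  No augmenting path remains.

Step 3: Verify this is maximum:
  Matching size 4 = min(|L|, |R|) = min(4, 4), which is an upper bound, so this matching is maximum.

Maximum matching: {(1,5), (2,6), (3,8), (4,7)}
Size: 4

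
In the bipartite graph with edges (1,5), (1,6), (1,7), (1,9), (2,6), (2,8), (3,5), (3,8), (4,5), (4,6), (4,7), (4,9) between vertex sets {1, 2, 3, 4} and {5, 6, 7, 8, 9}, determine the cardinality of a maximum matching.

Step 1: List the neighbors of each left vertex:
  1: 5, 6, 7, 9
  2: 6, 8
  3: 5, 8
  4: 5, 6, 7, 9

Step 2: Greedily match left vertices, then look for augmenting paths:
  Match 1 -- 5
  Match 2 -- 6
  Match 3 -- 8
  Match 4 -- 7
  No augmenting path remains.

Step 3: Verify this is maximum:
  Matching size 4 = min(|L|, |R|) = min(4, 5), which is an upper bound, so this matching is maximum.

Maximum matching: {(1,5), (2,6), (3,8), (4,7)}
Size: 4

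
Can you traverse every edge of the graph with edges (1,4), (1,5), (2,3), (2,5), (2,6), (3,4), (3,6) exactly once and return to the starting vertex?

Step 1: Find the degree of each vertex:
  deg(1) = 2
  deg(2) = 3
  deg(3) = 3
  deg(4) = 2
  deg(5) = 2
  deg(6) = 2

Step 2: Count vertices with odd degree:
  Odd-degree vertices: 2, 3 (2 total)

Step 3: Apply Euler's theorem:
  - Eulerian circuit exists iff graph is connected and all vertices have even degree
  - Eulerian path exists iff graph is connected and has 0 or 2 odd-degree vertices

Graph is connected with exactly 2 odd-degree vertices (2, 3).
Eulerian path exists (starting and ending at the odd-degree vertices), but no Eulerian circuit.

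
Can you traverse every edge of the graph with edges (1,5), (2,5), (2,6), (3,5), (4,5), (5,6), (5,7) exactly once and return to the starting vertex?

Step 1: Find the degree of each vertex:
  deg(1) = 1
  deg(2) = 2
  deg(3) = 1
  deg(4) = 1
  deg(5) = 6
  deg(6) = 2
  deg(7) = 1

Step 2: Count vertices with odd degree:
  Odd-degree vertices: 1, 3, 4, 7 (4 total)

Step 3: Apply Euler's theorem:
  - Eulerian circuit exists iff graph is connected and all vertices have even degree
  - Eulerian path exists iff graph is connected and has 0 or 2 odd-degree vertices

Graph has 4 odd-degree vertices (need 0 or 2).
Neither Eulerian path nor Eulerian circuit exists.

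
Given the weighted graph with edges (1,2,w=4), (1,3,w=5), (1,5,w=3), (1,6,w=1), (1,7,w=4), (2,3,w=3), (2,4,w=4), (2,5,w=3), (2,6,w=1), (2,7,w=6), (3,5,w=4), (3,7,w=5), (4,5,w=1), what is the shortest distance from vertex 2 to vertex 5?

Step 1: Build adjacency list with weights:
  1: 2(w=4), 3(w=5), 5(w=3), 6(w=1), 7(w=4)
  2: 1(w=4), 3(w=3), 4(w=4), 5(w=3), 6(w=1), 7(w=6)
  3: 1(w=5), 2(w=3), 5(w=4), 7(w=5)
  4: 2(w=4), 5(w=1)
  5: 1(w=3), 2(w=3), 3(w=4), 4(w=1)
  6: 1(w=1), 2(w=1)
  7: 1(w=4), 2(w=6), 3(w=5)

Step 2: Apply Dijkstra's algorithm from vertex 2:
  Visit vertex 2 (distance=0)
    Update dist[1] = 4
    Update dist[3] = 3
    Update dist[4] = 4
    Update dist[5] = 3
    Update dist[6] = 1
    Update dist[7] = 6
  Visit vertex 6 (distance=1)
    Update dist[1] = 2
  Visit vertex 1 (distance=2)
  Visit vertex 3 (distance=3)
  Visit vertex 5 (distance=3)

Step 3: Shortest path: 2 -> 5
Total weight: 3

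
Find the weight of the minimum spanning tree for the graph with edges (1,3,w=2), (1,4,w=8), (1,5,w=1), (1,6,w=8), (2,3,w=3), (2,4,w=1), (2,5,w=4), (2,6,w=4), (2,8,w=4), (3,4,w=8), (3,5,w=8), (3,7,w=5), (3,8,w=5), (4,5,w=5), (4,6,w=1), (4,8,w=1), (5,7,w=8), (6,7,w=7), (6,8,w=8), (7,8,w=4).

Apply Kruskal's algorithm (sort edges by weight, add if no cycle):

Sorted edges by weight:
  (1,5) w=1
  (2,4) w=1
  (4,6) w=1
  (4,8) w=1
  (1,3) w=2
  (2,3) w=3
  (2,6) w=4
  (2,5) w=4
  (2,8) w=4
  (7,8) w=4
  (3,7) w=5
  (3,8) w=5
  (4,5) w=5
  (6,7) w=7
  (1,4) w=8
  (1,6) w=8
  (3,5) w=8
  (3,4) w=8
  (5,7) w=8
  (6,8) w=8

Add edge (1,5) w=1 -- no cycle. Running total: 1
Add edge (2,4) w=1 -- no cycle. Running total: 2
Add edge (4,6) w=1 -- no cycle. Running total: 3
Add edge (4,8) w=1 -- no cycle. Running total: 4
Add edge (1,3) w=2 -- no cycle. Running total: 6
Add edge (2,3) w=3 -- no cycle. Running total: 9
Skip edge (2,6) w=4 -- would create cycle
Skip edge (2,5) w=4 -- would create cycle
Skip edge (2,8) w=4 -- would create cycle
Add edge (7,8) w=4 -- no cycle. Running total: 13

MST edges: (1,5,w=1), (2,4,w=1), (4,6,w=1), (4,8,w=1), (1,3,w=2), (2,3,w=3), (7,8,w=4)
Total MST weight: 1 + 1 + 1 + 1 + 2 + 3 + 4 = 13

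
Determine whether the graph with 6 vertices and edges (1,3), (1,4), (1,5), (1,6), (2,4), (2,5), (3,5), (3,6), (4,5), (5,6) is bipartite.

Step 1: Attempt 2-coloring using BFS:
  Start at vertex 1, assign color 0
  Color vertex 3 with color 1 (neighbor of 1)
  Color vertex 4 with color 1 (neighbor of 1)
  Color vertex 5 with color 1 (neighbor of 1)
  Color vertex 6 with color 1 (neighbor of 1)

Step 2: Conflict found! Vertices 3 and 5 are adjacent but have the same color.
This means the graph contains an odd cycle.

The graph is NOT bipartite.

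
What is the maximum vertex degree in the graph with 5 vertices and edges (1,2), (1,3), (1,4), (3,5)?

Step 1: Count edges incident to each vertex:
  deg(1) = 3 (neighbors: 2, 3, 4)
  deg(2) = 1 (neighbors: 1)
  deg(3) = 2 (neighbors: 1, 5)
  deg(4) = 1 (neighbors: 1)
  deg(5) = 1 (neighbors: 3)

Step 2: Find maximum:
  max(3, 1, 2, 1, 1) = 3 (vertex 1)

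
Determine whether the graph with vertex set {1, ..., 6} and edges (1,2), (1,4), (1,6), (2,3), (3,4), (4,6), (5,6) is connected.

Step 1: Build adjacency list from edges:
  1: 2, 4, 6
  2: 1, 3
  3: 2, 4
  4: 1, 3, 6
  5: 6
  6: 1, 4, 5

Step 2: Run BFS/DFS from vertex 1:
  Visited: {1, 2, 4, 6, 3, 5}
  Reached 6 of 6 vertices

Step 3: All 6 vertices reached from vertex 1, so the graph is connected.
Answer: Yes, the graph is connected.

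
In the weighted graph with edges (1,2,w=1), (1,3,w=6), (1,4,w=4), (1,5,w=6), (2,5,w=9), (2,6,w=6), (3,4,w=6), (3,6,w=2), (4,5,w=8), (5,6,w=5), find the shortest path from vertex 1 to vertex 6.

Step 1: Build adjacency list with weights:
  1: 2(w=1), 3(w=6), 4(w=4), 5(w=6)
  2: 1(w=1), 5(w=9), 6(w=6)
  3: 1(w=6), 4(w=6), 6(w=2)
  4: 1(w=4), 3(w=6), 5(w=8)
  5: 1(w=6), 2(w=9), 4(w=8), 6(w=5)
  6: 2(w=6), 3(w=2), 5(w=5)

Step 2: Apply Dijkstra's algorithm from vertex 1:
  Visit vertex 1 (distance=0)
    Update dist[2] = 1
    Update dist[3] = 6
    Update dist[4] = 4
    Update dist[5] = 6
  Visit vertex 2 (distance=1)
    Update dist[6] = 7
  Visit vertex 4 (distance=4)
  Visit vertex 3 (distance=6)
  Visit vertex 5 (distance=6)
  Visit vertex 6 (distance=7)

Step 3: Shortest path: 1 -> 2 -> 6
Total weight: 1 + 6 = 7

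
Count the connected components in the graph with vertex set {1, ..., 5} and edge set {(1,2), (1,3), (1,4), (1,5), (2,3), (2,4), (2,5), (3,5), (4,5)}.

Step 1: Build adjacency list from edges:
  1: 2, 3, 4, 5
  2: 1, 3, 4, 5
  3: 1, 2, 5
  4: 1, 2, 5
  5: 1, 2, 3, 4

Step 2: Run BFS/DFS from vertex 1:
  Visited: {1, 2, 3, 4, 5}
  Reached 5 of 5 vertices

Step 3: All 5 vertices reached from vertex 1, so the graph is connected.
Number of connected components: 1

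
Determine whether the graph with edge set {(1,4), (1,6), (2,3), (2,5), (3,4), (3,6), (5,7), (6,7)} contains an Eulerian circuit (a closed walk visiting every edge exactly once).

Step 1: Find the degree of each vertex:
  deg(1) = 2
  deg(2) = 2
  deg(3) = 3
  deg(4) = 2
  deg(5) = 2
  deg(6) = 3
  deg(7) = 2

Step 2: Count vertices with odd degree:
  Odd-degree vertices: 3, 6 (2 total)

Step 3: Apply Euler's theorem:
  - Eulerian circuit exists iff graph is connected and all vertices have even degree
  - Eulerian path exists iff graph is connected and has 0 or 2 odd-degree vertices

Graph is connected with exactly 2 odd-degree vertices (3, 6).
Eulerian path exists (starting and ending at the odd-degree vertices), but no Eulerian circuit.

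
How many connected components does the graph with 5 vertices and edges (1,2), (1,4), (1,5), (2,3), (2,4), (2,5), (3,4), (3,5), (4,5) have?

Step 1: Build adjacency list from edges:
  1: 2, 4, 5
  2: 1, 3, 4, 5
  3: 2, 4, 5
  4: 1, 2, 3, 5
  5: 1, 2, 3, 4

Step 2: Run BFS/DFS from vertex 1:
  Visited: {1, 2, 4, 5, 3}
  Reached 5 of 5 vertices

Step 3: All 5 vertices reached from vertex 1, so the graph is connected.
Number of connected components: 1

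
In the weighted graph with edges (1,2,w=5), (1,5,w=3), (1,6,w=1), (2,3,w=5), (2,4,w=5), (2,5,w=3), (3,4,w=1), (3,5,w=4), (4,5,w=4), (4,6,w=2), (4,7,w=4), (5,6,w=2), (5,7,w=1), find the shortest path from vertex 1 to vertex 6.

Step 1: Build adjacency list with weights:
  1: 2(w=5), 5(w=3), 6(w=1)
  2: 1(w=5), 3(w=5), 4(w=5), 5(w=3)
  3: 2(w=5), 4(w=1), 5(w=4)
  4: 2(w=5), 3(w=1), 5(w=4), 6(w=2), 7(w=4)
  5: 1(w=3), 2(w=3), 3(w=4), 4(w=4), 6(w=2), 7(w=1)
  6: 1(w=1), 4(w=2), 5(w=2)
  7: 4(w=4), 5(w=1)

Step 2: Apply Dijkstra's algorithm from vertex 1:
  Visit vertex 1 (distance=0)
    Update dist[2] = 5
    Update dist[5] = 3
    Update dist[6] = 1
  Visit vertex 6 (distance=1)
    Update dist[4] = 3

Step 3: Shortest path: 1 -> 6
Total weight: 1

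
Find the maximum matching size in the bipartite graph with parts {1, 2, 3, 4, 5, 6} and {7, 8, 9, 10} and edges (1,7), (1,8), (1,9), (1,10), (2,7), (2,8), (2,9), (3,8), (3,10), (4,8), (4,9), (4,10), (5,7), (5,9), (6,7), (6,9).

Step 1: List the neighbors of each left vertex:
  1: 7, 8, 9, 10
  2: 7, 8, 9
  3: 8, 10
  4: 8, 9, 10
  5: 7, 9
  6: 7, 9

Step 2: Greedily match left vertices, then look for augmenting paths:
  Match 1 -- 7
  Match 2 -- 8
  Match 3 -- 10
  Match 4 -- 9
  No augmenting path remains.

Step 3: Verify this is maximum:
  Matching size 4 = min(|L|, |R|) = min(6, 4), which is an upper bound, so this matching is maximum.

Maximum matching: {(1,7), (2,8), (3,10), (4,9)}
Size: 4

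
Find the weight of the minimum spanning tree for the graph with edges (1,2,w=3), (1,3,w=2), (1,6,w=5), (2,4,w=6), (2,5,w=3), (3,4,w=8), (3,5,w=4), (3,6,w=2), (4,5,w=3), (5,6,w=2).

Apply Kruskal's algorithm (sort edges by weight, add if no cycle):

Sorted edges by weight:
  (1,3) w=2
  (3,6) w=2
  (5,6) w=2
  (1,2) w=3
  (2,5) w=3
  (4,5) w=3
  (3,5) w=4
  (1,6) w=5
  (2,4) w=6
  (3,4) w=8

Add edge (1,3) w=2 -- no cycle. Running total: 2
Add edge (3,6) w=2 -- no cycle. Running total: 4
Add edge (5,6) w=2 -- no cycle. Running total: 6
Add edge (1,2) w=3 -- no cycle. Running total: 9
Skip edge (2,5) w=3 -- would create cycle
Add edge (4,5) w=3 -- no cycle. Running total: 12

MST edges: (1,3,w=2), (3,6,w=2), (5,6,w=2), (1,2,w=3), (4,5,w=3)
Total MST weight: 2 + 2 + 2 + 3 + 3 = 12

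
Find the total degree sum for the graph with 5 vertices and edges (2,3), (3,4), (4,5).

Step 1: Count edges incident to each vertex:
  deg(1) = 0 (neighbors: none)
  deg(2) = 1 (neighbors: 3)
  deg(3) = 2 (neighbors: 2, 4)
  deg(4) = 2 (neighbors: 3, 5)
  deg(5) = 1 (neighbors: 4)

Step 2: Sum all degrees:
  0 + 1 + 2 + 2 + 1 = 6

Verification: sum of degrees = 2 * |E| = 2 * 3 = 6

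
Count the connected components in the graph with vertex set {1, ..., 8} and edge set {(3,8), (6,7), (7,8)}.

Step 1: Build adjacency list from edges:
  1: (none)
  2: (none)
  3: 8
  4: (none)
  5: (none)
  6: 7
  7: 6, 8
  8: 3, 7

Step 2: Run BFS/DFS from vertex 1:
  Visited: {1}
  Reached 1 of 8 vertices

Step 3: Only 1 of 8 vertices reached. Graph is disconnected.
Connected components: {1}, {2}, {3, 6, 7, 8}, {4}, {5}
Number of connected components: 5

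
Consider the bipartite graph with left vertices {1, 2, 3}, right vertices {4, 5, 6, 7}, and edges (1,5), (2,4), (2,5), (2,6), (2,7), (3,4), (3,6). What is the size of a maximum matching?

Step 1: List the neighbors of each left vertex:
  1: 5
  2: 4, 5, 6, 7
  3: 4, 6

Step 2: Greedily match left vertices, then look for augmenting paths:
  Match 1 -- 5
  Match 2 -- 4
  Match 3 -- 6
  No augmenting path remains.

Step 3: Verify this is maximum:
  Matching size 3 = min(|L|, |R|) = min(3, 4), which is an upper bound, so this matching is maximum.

Maximum matching: {(1,5), (2,4), (3,6)}
Size: 3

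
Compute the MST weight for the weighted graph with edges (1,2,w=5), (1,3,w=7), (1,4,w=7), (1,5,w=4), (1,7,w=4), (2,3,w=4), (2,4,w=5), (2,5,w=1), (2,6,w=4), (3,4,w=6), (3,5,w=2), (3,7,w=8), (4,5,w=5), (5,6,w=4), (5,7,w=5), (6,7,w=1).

Apply Kruskal's algorithm (sort edges by weight, add if no cycle):

Sorted edges by weight:
  (2,5) w=1
  (6,7) w=1
  (3,5) w=2
  (1,5) w=4
  (1,7) w=4
  (2,6) w=4
  (2,3) w=4
  (5,6) w=4
  (1,2) w=5
  (2,4) w=5
  (4,5) w=5
  (5,7) w=5
  (3,4) w=6
  (1,3) w=7
  (1,4) w=7
  (3,7) w=8

Add edge (2,5) w=1 -- no cycle. Running total: 1
Add edge (6,7) w=1 -- no cycle. Running total: 2
Add edge (3,5) w=2 -- no cycle. Running total: 4
Add edge (1,5) w=4 -- no cycle. Running total: 8
Add edge (1,7) w=4 -- no cycle. Running total: 12
Skip edge (2,6) w=4 -- would create cycle
Skip edge (2,3) w=4 -- would create cycle
Skip edge (5,6) w=4 -- would create cycle
Skip edge (1,2) w=5 -- would create cycle
Add edge (2,4) w=5 -- no cycle. Running total: 17

MST edges: (2,5,w=1), (6,7,w=1), (3,5,w=2), (1,5,w=4), (1,7,w=4), (2,4,w=5)
Total MST weight: 1 + 1 + 2 + 4 + 4 + 5 = 17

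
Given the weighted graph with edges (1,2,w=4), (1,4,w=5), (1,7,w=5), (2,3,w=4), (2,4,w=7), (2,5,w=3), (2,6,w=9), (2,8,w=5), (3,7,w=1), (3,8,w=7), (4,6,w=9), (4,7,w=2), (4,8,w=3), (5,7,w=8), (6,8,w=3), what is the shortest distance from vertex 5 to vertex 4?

Step 1: Build adjacency list with weights:
  1: 2(w=4), 4(w=5), 7(w=5)
  2: 1(w=4), 3(w=4), 4(w=7), 5(w=3), 6(w=9), 8(w=5)
  3: 2(w=4), 7(w=1), 8(w=7)
  4: 1(w=5), 2(w=7), 6(w=9), 7(w=2), 8(w=3)
  5: 2(w=3), 7(w=8)
  6: 2(w=9), 4(w=9), 8(w=3)
  7: 1(w=5), 3(w=1), 4(w=2), 5(w=8)
  8: 2(w=5), 3(w=7), 4(w=3), 6(w=3)

Step 2: Apply Dijkstra's algorithm from vertex 5:
  Visit vertex 5 (distance=0)
    Update dist[2] = 3
    Update dist[7] = 8
  Visit vertex 2 (distance=3)
    Update dist[1] = 7
    Update dist[3] = 7
    Update dist[4] = 10
    Update dist[6] = 12
    Update dist[8] = 8
  Visit vertex 1 (distance=7)
  Visit vertex 3 (distance=7)
  Visit vertex 7 (distance=8)
  Visit vertex 8 (distance=8)
    Update dist[6] = 11
  Visit vertex 4 (distance=10)

Step 3: Shortest path: 5 -> 2 -> 4
Total weight: 3 + 7 = 10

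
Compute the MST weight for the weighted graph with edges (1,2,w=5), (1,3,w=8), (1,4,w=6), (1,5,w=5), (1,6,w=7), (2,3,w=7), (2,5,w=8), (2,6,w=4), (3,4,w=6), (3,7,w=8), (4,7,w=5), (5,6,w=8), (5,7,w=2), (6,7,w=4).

Apply Kruskal's algorithm (sort edges by weight, add if no cycle):

Sorted edges by weight:
  (5,7) w=2
  (2,6) w=4
  (6,7) w=4
  (1,2) w=5
  (1,5) w=5
  (4,7) w=5
  (1,4) w=6
  (3,4) w=6
  (1,6) w=7
  (2,3) w=7
  (1,3) w=8
  (2,5) w=8
  (3,7) w=8
  (5,6) w=8

Add edge (5,7) w=2 -- no cycle. Running total: 2
Add edge (2,6) w=4 -- no cycle. Running total: 6
Add edge (6,7) w=4 -- no cycle. Running total: 10
Add edge (1,2) w=5 -- no cycle. Running total: 15
Skip edge (1,5) w=5 -- would create cycle
Add edge (4,7) w=5 -- no cycle. Running total: 20
Skip edge (1,4) w=6 -- would create cycle
Add edge (3,4) w=6 -- no cycle. Running total: 26

MST edges: (5,7,w=2), (2,6,w=4), (6,7,w=4), (1,2,w=5), (4,7,w=5), (3,4,w=6)
Total MST weight: 2 + 4 + 4 + 5 + 5 + 6 = 26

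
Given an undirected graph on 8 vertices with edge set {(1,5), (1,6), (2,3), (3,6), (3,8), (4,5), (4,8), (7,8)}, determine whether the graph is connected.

Step 1: Build adjacency list from edges:
  1: 5, 6
  2: 3
  3: 2, 6, 8
  4: 5, 8
  5: 1, 4
  6: 1, 3
  7: 8
  8: 3, 4, 7

Step 2: Run BFS/DFS from vertex 1:
  Visited: {1, 5, 6, 4, 3, 8, 2, 7}
  Reached 8 of 8 vertices

Step 3: All 8 vertices reached from vertex 1, so the graph is connected.
Answer: Yes, the graph is connected.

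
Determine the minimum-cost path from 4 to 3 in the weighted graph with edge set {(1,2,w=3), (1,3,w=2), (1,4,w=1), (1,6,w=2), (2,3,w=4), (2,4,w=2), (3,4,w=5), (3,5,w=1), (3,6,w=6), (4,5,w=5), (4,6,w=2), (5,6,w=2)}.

Step 1: Build adjacency list with weights:
  1: 2(w=3), 3(w=2), 4(w=1), 6(w=2)
  2: 1(w=3), 3(w=4), 4(w=2)
  3: 1(w=2), 2(w=4), 4(w=5), 5(w=1), 6(w=6)
  4: 1(w=1), 2(w=2), 3(w=5), 5(w=5), 6(w=2)
  5: 3(w=1), 4(w=5), 6(w=2)
  6: 1(w=2), 3(w=6), 4(w=2), 5(w=2)

Step 2: Apply Dijkstra's algorithm from vertex 4:
  Visit vertex 4 (distance=0)
    Update dist[1] = 1
    Update dist[2] = 2
    Update dist[3] = 5
    Update dist[5] = 5
    Update dist[6] = 2
  Visit vertex 1 (distance=1)
    Update dist[3] = 3
  Visit vertex 2 (distance=2)
  Visit vertex 6 (distance=2)
    Update dist[5] = 4
  Visit vertex 3 (distance=3)

Step 3: Shortest path: 4 -> 1 -> 3
Total weight: 1 + 2 = 3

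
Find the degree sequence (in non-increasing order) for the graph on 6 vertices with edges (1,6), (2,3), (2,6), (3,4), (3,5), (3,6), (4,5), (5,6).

Step 1: Count edges incident to each vertex:
  deg(1) = 1 (neighbors: 6)
  deg(2) = 2 (neighbors: 3, 6)
  deg(3) = 4 (neighbors: 2, 4, 5, 6)
  deg(4) = 2 (neighbors: 3, 5)
  deg(5) = 3 (neighbors: 3, 4, 6)
  deg(6) = 4 (neighbors: 1, 2, 3, 5)

Step 2: Sort degrees in non-increasing order:
  Degrees: [1, 2, 4, 2, 3, 4] -> sorted: [4, 4, 3, 2, 2, 1]

Degree sequence: [4, 4, 3, 2, 2, 1]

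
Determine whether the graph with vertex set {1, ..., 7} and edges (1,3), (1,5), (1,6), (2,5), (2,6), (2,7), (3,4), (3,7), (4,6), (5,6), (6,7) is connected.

Step 1: Build adjacency list from edges:
  1: 3, 5, 6
  2: 5, 6, 7
  3: 1, 4, 7
  4: 3, 6
  5: 1, 2, 6
  6: 1, 2, 4, 5, 7
  7: 2, 3, 6

Step 2: Run BFS/DFS from vertex 1:
  Visited: {1, 3, 5, 6, 4, 7, 2}
  Reached 7 of 7 vertices

Step 3: All 7 vertices reached from vertex 1, so the graph is connected.
Answer: Yes, the graph is connected.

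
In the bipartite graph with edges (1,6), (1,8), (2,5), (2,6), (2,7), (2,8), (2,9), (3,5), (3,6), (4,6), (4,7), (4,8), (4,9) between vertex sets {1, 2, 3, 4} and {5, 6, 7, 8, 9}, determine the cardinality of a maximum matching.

Step 1: List the neighbors of each left vertex:
  1: 6, 8
  2: 5, 6, 7, 8, 9
  3: 5, 6
  4: 6, 7, 8, 9

Step 2: Greedily match left vertices, then look for augmenting paths:
  Match 1 -- 6
  Match 2 -- 8
  Match 3 -- 5
  Match 4 -- 7
  No augmenting path remains.

Step 3: Verify this is maximum:
  Matching size 4 = min(|L|, |R|) = min(4, 5), which is an upper bound, so this matching is maximum.

Maximum matching: {(1,6), (2,8), (3,5), (4,7)}
Size: 4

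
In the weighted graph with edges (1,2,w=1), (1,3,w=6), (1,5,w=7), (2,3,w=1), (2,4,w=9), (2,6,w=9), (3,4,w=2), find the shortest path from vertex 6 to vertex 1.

Step 1: Build adjacency list with weights:
  1: 2(w=1), 3(w=6), 5(w=7)
  2: 1(w=1), 3(w=1), 4(w=9), 6(w=9)
  3: 1(w=6), 2(w=1), 4(w=2)
  4: 2(w=9), 3(w=2)
  5: 1(w=7)
  6: 2(w=9)

Step 2: Apply Dijkstra's algorithm from vertex 6:
  Visit vertex 6 (distance=0)
    Update dist[2] = 9
  Visit vertex 2 (distance=9)
    Update dist[1] = 10
    Update dist[3] = 10
    Update dist[4] = 18
  Visit vertex 1 (distance=10)
    Update dist[5] = 17

Step 3: Shortest path: 6 -> 2 -> 1
Total weight: 9 + 1 = 10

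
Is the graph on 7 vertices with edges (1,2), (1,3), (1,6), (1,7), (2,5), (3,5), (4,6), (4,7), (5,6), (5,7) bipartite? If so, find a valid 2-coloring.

Step 1: Attempt 2-coloring using BFS:
  Start at vertex 1, assign color 0
  Color vertex 2 with color 1 (neighbor of 1)
  Color vertex 3 with color 1 (neighbor of 1)
  Color vertex 6 with color 1 (neighbor of 1)
  Color vertex 7 with color 1 (neighbor of 1)
  Color vertex 5 with color 0 (neighbor of 2)
  Color vertex 4 with color 0 (neighbor of 6)

Step 2: 2-coloring succeeded. No conflicts found.
  Set A (color 0): {1, 4, 5}
  Set B (color 1): {2, 3, 6, 7}

The graph is bipartite with partition {1, 4, 5}, {2, 3, 6, 7}.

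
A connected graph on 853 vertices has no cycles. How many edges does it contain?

A tree on n vertices always has exactly n - 1 edges.
For n = 853: edges = 853 - 1 = 852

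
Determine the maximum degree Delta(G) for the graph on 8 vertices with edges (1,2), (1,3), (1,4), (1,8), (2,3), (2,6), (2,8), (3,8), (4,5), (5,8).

Step 1: Count edges incident to each vertex:
  deg(1) = 4 (neighbors: 2, 3, 4, 8)
  deg(2) = 4 (neighbors: 1, 3, 6, 8)
  deg(3) = 3 (neighbors: 1, 2, 8)
  deg(4) = 2 (neighbors: 1, 5)
  deg(5) = 2 (neighbors: 4, 8)
  deg(6) = 1 (neighbors: 2)
  deg(7) = 0 (neighbors: none)
  deg(8) = 4 (neighbors: 1, 2, 3, 5)

Step 2: Find maximum:
  max(4, 4, 3, 2, 2, 1, 0, 4) = 4 (vertex 1)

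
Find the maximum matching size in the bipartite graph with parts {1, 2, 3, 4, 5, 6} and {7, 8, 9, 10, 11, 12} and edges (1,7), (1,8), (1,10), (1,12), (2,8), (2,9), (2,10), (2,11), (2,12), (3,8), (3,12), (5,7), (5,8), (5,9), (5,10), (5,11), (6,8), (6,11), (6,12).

Step 1: List the neighbors of each left vertex:
  1: 7, 8, 10, 12
  2: 8, 9, 10, 11, 12
  3: 8, 12
  4: (none)
  5: 7, 8, 9, 10, 11
  6: 8, 11, 12

Step 2: Greedily match left vertices, then look for augmenting paths:
  Match 1 -- 7
  Match 2 -- 8
  Match 3 -- 12
  Match 5 -- 9
  Match 6 -- 11
  No augmenting path remains.

Step 3: Verify this is maximum:
  Matching has size 5. The vertex set {1, 2, 3, 5, 6} covers every edge and has size 5; any matching has at most one edge per cover vertex, so 5 is maximum (König's theorem).

Maximum matching: {(1,7), (2,8), (3,12), (5,9), (6,11)}
Size: 5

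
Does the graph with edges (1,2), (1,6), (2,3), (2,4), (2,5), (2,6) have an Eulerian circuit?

Step 1: Find the degree of each vertex:
  deg(1) = 2
  deg(2) = 5
  deg(3) = 1
  deg(4) = 1
  deg(5) = 1
  deg(6) = 2

Step 2: Count vertices with odd degree:
  Odd-degree vertices: 2, 3, 4, 5 (4 total)

Step 3: Apply Euler's theorem:
  - Eulerian circuit exists iff graph is connected and all vertices have even degree
  - Eulerian path exists iff graph is connected and has 0 or 2 odd-degree vertices

Graph has 4 odd-degree vertices (need 0 or 2).
Neither Eulerian path nor Eulerian circuit exists.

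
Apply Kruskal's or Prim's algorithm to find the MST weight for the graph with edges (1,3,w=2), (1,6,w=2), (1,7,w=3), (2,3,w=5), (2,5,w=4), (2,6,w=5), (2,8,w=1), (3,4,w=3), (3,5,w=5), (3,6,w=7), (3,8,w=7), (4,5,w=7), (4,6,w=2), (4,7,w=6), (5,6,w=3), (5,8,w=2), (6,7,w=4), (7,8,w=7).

Apply Kruskal's algorithm (sort edges by weight, add if no cycle):

Sorted edges by weight:
  (2,8) w=1
  (1,3) w=2
  (1,6) w=2
  (4,6) w=2
  (5,8) w=2
  (1,7) w=3
  (3,4) w=3
  (5,6) w=3
  (2,5) w=4
  (6,7) w=4
  (2,3) w=5
  (2,6) w=5
  (3,5) w=5
  (4,7) w=6
  (3,8) w=7
  (3,6) w=7
  (4,5) w=7
  (7,8) w=7

Add edge (2,8) w=1 -- no cycle. Running total: 1
Add edge (1,3) w=2 -- no cycle. Running total: 3
Add edge (1,6) w=2 -- no cycle. Running total: 5
Add edge (4,6) w=2 -- no cycle. Running total: 7
Add edge (5,8) w=2 -- no cycle. Running total: 9
Add edge (1,7) w=3 -- no cycle. Running total: 12
Skip edge (3,4) w=3 -- would create cycle
Add edge (5,6) w=3 -- no cycle. Running total: 15

MST edges: (2,8,w=1), (1,3,w=2), (1,6,w=2), (4,6,w=2), (5,8,w=2), (1,7,w=3), (5,6,w=3)
Total MST weight: 1 + 2 + 2 + 2 + 2 + 3 + 3 = 15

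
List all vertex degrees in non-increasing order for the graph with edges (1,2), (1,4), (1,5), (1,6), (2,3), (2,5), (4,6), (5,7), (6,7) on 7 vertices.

Step 1: Count edges incident to each vertex:
  deg(1) = 4 (neighbors: 2, 4, 5, 6)
  deg(2) = 3 (neighbors: 1, 3, 5)
  deg(3) = 1 (neighbors: 2)
  deg(4) = 2 (neighbors: 1, 6)
  deg(5) = 3 (neighbors: 1, 2, 7)
  deg(6) = 3 (neighbors: 1, 4, 7)
  deg(7) = 2 (neighbors: 5, 6)

Step 2: Sort degrees in non-increasing order:
  Degrees: [4, 3, 1, 2, 3, 3, 2] -> sorted: [4, 3, 3, 3, 2, 2, 1]

Degree sequence: [4, 3, 3, 3, 2, 2, 1]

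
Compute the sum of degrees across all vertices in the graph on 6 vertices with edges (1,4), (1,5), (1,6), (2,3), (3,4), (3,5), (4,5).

Step 1: Count edges incident to each vertex:
  deg(1) = 3 (neighbors: 4, 5, 6)
  deg(2) = 1 (neighbors: 3)
  deg(3) = 3 (neighbors: 2, 4, 5)
  deg(4) = 3 (neighbors: 1, 3, 5)
  deg(5) = 3 (neighbors: 1, 3, 4)
  deg(6) = 1 (neighbors: 1)

Step 2: Sum all degrees:
  3 + 1 + 3 + 3 + 3 + 1 = 14

Verification: sum of degrees = 2 * |E| = 2 * 7 = 14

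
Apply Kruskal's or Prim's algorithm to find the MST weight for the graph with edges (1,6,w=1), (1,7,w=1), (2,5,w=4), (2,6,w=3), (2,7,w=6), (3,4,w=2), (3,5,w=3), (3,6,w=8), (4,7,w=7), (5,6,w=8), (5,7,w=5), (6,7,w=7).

Apply Kruskal's algorithm (sort edges by weight, add if no cycle):

Sorted edges by weight:
  (1,7) w=1
  (1,6) w=1
  (3,4) w=2
  (2,6) w=3
  (3,5) w=3
  (2,5) w=4
  (5,7) w=5
  (2,7) w=6
  (4,7) w=7
  (6,7) w=7
  (3,6) w=8
  (5,6) w=8

Add edge (1,7) w=1 -- no cycle. Running total: 1
Add edge (1,6) w=1 -- no cycle. Running total: 2
Add edge (3,4) w=2 -- no cycle. Running total: 4
Add edge (2,6) w=3 -- no cycle. Running total: 7
Add edge (3,5) w=3 -- no cycle. Running total: 10
Add edge (2,5) w=4 -- no cycle. Running total: 14

MST edges: (1,7,w=1), (1,6,w=1), (3,4,w=2), (2,6,w=3), (3,5,w=3), (2,5,w=4)
Total MST weight: 1 + 1 + 2 + 3 + 3 + 4 = 14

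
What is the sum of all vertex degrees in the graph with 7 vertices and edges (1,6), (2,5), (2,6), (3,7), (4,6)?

Step 1: Count edges incident to each vertex:
  deg(1) = 1 (neighbors: 6)
  deg(2) = 2 (neighbors: 5, 6)
  deg(3) = 1 (neighbors: 7)
  deg(4) = 1 (neighbors: 6)
  deg(5) = 1 (neighbors: 2)
  deg(6) = 3 (neighbors: 1, 2, 4)
  deg(7) = 1 (neighbors: 3)

Step 2: Sum all degrees:
  1 + 2 + 1 + 1 + 1 + 3 + 1 = 10

Verification: sum of degrees = 2 * |E| = 2 * 5 = 10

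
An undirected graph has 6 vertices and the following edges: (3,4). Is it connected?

Step 1: Build adjacency list from edges:
  1: (none)
  2: (none)
  3: 4
  4: 3
  5: (none)
  6: (none)

Step 2: Run BFS/DFS from vertex 1:
  Visited: {1}
  Reached 1 of 6 vertices

Step 3: Only 1 of 6 vertices reached. Graph is disconnected.
Connected components: {1}, {2}, {3, 4}, {5}, {6}
Answer: No, the graph is not connected (5 components).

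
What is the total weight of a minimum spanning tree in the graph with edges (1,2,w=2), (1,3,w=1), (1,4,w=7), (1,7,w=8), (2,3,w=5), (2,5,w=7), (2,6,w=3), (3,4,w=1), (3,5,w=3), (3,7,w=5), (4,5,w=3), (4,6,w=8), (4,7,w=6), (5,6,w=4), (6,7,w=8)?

Apply Kruskal's algorithm (sort edges by weight, add if no cycle):

Sorted edges by weight:
  (1,3) w=1
  (3,4) w=1
  (1,2) w=2
  (2,6) w=3
  (3,5) w=3
  (4,5) w=3
  (5,6) w=4
  (2,3) w=5
  (3,7) w=5
  (4,7) w=6
  (1,4) w=7
  (2,5) w=7
  (1,7) w=8
  (4,6) w=8
  (6,7) w=8

Add edge (1,3) w=1 -- no cycle. Running total: 1
Add edge (3,4) w=1 -- no cycle. Running total: 2
Add edge (1,2) w=2 -- no cycle. Running total: 4
Add edge (2,6) w=3 -- no cycle. Running total: 7
Add edge (3,5) w=3 -- no cycle. Running total: 10
Skip edge (4,5) w=3 -- would create cycle
Skip edge (5,6) w=4 -- would create cycle
Skip edge (2,3) w=5 -- would create cycle
Add edge (3,7) w=5 -- no cycle. Running total: 15

MST edges: (1,3,w=1), (3,4,w=1), (1,2,w=2), (2,6,w=3), (3,5,w=3), (3,7,w=5)
Total MST weight: 1 + 1 + 2 + 3 + 3 + 5 = 15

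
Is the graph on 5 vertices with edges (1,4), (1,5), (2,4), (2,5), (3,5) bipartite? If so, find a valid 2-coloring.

Step 1: Attempt 2-coloring using BFS:
  Start at vertex 1, assign color 0
  Color vertex 4 with color 1 (neighbor of 1)
  Color vertex 5 with color 1 (neighbor of 1)
  Color vertex 2 with color 0 (neighbor of 4)
  Color vertex 3 with color 0 (neighbor of 5)

Step 2: 2-coloring succeeded. No conflicts found.
  Set A (color 0): {1, 2, 3}
  Set B (color 1): {4, 5}

The graph is bipartite with partition {1, 2, 3}, {4, 5}.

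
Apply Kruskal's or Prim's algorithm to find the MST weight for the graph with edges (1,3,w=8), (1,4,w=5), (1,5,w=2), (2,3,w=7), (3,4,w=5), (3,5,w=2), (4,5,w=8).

Apply Kruskal's algorithm (sort edges by weight, add if no cycle):

Sorted edges by weight:
  (1,5) w=2
  (3,5) w=2
  (1,4) w=5
  (3,4) w=5
  (2,3) w=7
  (1,3) w=8
  (4,5) w=8

Add edge (1,5) w=2 -- no cycle. Running total: 2
Add edge (3,5) w=2 -- no cycle. Running total: 4
Add edge (1,4) w=5 -- no cycle. Running total: 9
Skip edge (3,4) w=5 -- would create cycle
Add edge (2,3) w=7 -- no cycle. Running total: 16

MST edges: (1,5,w=2), (3,5,w=2), (1,4,w=5), (2,3,w=7)
Total MST weight: 2 + 2 + 5 + 7 = 16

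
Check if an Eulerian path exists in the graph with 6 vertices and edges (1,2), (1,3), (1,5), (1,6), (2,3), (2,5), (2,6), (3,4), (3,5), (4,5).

Step 1: Find the degree of each vertex:
  deg(1) = 4
  deg(2) = 4
  deg(3) = 4
  deg(4) = 2
  deg(5) = 4
  deg(6) = 2

Step 2: Count vertices with odd degree:
  All vertices have even degree (0 odd-degree vertices)

Step 3: Apply Euler's theorem:
  - Eulerian circuit exists iff graph is connected and all vertices have even degree
  - Eulerian path exists iff graph is connected and has 0 or 2 odd-degree vertices

Graph is connected with 0 odd-degree vertices.
Both Eulerian circuit and Eulerian path exist.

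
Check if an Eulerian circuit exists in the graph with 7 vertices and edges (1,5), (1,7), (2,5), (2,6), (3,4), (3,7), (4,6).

Step 1: Find the degree of each vertex:
  deg(1) = 2
  deg(2) = 2
  deg(3) = 2
  deg(4) = 2
  deg(5) = 2
  deg(6) = 2
  deg(7) = 2

Step 2: Count vertices with odd degree:
  All vertices have even degree (0 odd-degree vertices)

Step 3: Apply Euler's theorem:
  - Eulerian circuit exists iff graph is connected and all vertices have even degree
  - Eulerian path exists iff graph is connected and has 0 or 2 odd-degree vertices

Graph is connected with 0 odd-degree vertices.
Both Eulerian circuit and Eulerian path exist.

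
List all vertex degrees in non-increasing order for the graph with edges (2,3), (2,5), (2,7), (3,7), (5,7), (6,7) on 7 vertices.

Step 1: Count edges incident to each vertex:
  deg(1) = 0 (neighbors: none)
  deg(2) = 3 (neighbors: 3, 5, 7)
  deg(3) = 2 (neighbors: 2, 7)
  deg(4) = 0 (neighbors: none)
  deg(5) = 2 (neighbors: 2, 7)
  deg(6) = 1 (neighbors: 7)
  deg(7) = 4 (neighbors: 2, 3, 5, 6)

Step 2: Sort degrees in non-increasing order:
  Degrees: [0, 3, 2, 0, 2, 1, 4] -> sorted: [4, 3, 2, 2, 1, 0, 0]

Degree sequence: [4, 3, 2, 2, 1, 0, 0]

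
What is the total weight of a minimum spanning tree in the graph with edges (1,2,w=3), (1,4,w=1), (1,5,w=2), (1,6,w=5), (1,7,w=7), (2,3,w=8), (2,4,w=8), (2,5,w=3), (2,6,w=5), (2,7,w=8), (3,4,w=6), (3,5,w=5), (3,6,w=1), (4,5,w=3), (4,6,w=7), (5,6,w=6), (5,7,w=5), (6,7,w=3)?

Apply Kruskal's algorithm (sort edges by weight, add if no cycle):

Sorted edges by weight:
  (1,4) w=1
  (3,6) w=1
  (1,5) w=2
  (1,2) w=3
  (2,5) w=3
  (4,5) w=3
  (6,7) w=3
  (1,6) w=5
  (2,6) w=5
  (3,5) w=5
  (5,7) w=5
  (3,4) w=6
  (5,6) w=6
  (1,7) w=7
  (4,6) w=7
  (2,3) w=8
  (2,4) w=8
  (2,7) w=8

Add edge (1,4) w=1 -- no cycle. Running total: 1
Add edge (3,6) w=1 -- no cycle. Running total: 2
Add edge (1,5) w=2 -- no cycle. Running total: 4
Add edge (1,2) w=3 -- no cycle. Running total: 7
Skip edge (2,5) w=3 -- would create cycle
Skip edge (4,5) w=3 -- would create cycle
Add edge (6,7) w=3 -- no cycle. Running total: 10
Add edge (1,6) w=5 -- no cycle. Running total: 15

MST edges: (1,4,w=1), (3,6,w=1), (1,5,w=2), (1,2,w=3), (6,7,w=3), (1,6,w=5)
Total MST weight: 1 + 1 + 2 + 3 + 3 + 5 = 15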